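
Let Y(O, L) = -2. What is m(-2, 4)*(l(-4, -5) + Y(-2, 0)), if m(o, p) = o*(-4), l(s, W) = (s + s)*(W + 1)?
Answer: 240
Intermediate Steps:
l(s, W) = 2*s*(1 + W) (l(s, W) = (2*s)*(1 + W) = 2*s*(1 + W))
m(o, p) = -4*o
m(-2, 4)*(l(-4, -5) + Y(-2, 0)) = (-4*(-2))*(2*(-4)*(1 - 5) - 2) = 8*(2*(-4)*(-4) - 2) = 8*(32 - 2) = 8*30 = 240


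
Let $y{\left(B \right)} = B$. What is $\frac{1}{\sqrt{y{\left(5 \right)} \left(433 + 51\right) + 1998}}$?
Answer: $\frac{\sqrt{2}}{94} \approx 0.015045$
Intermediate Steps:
$\frac{1}{\sqrt{y{\left(5 \right)} \left(433 + 51\right) + 1998}} = \frac{1}{\sqrt{5 \left(433 + 51\right) + 1998}} = \frac{1}{\sqrt{5 \cdot 484 + 1998}} = \frac{1}{\sqrt{2420 + 1998}} = \frac{1}{\sqrt{4418}} = \frac{1}{47 \sqrt{2}} = \frac{\sqrt{2}}{94}$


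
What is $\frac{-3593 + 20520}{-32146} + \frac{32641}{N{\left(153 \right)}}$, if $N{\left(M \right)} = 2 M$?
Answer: $\frac{261024481}{2459169} \approx 106.14$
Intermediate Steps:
$\frac{-3593 + 20520}{-32146} + \frac{32641}{N{\left(153 \right)}} = \frac{-3593 + 20520}{-32146} + \frac{32641}{2 \cdot 153} = 16927 \left(- \frac{1}{32146}\right) + \frac{32641}{306} = - \frac{16927}{32146} + 32641 \cdot \frac{1}{306} = - \frac{16927}{32146} + \frac{32641}{306} = \frac{261024481}{2459169}$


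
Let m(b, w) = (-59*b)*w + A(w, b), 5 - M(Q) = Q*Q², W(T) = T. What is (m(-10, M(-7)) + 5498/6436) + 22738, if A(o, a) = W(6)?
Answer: 733912701/3218 ≈ 2.2806e+5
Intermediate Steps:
A(o, a) = 6
M(Q) = 5 - Q³ (M(Q) = 5 - Q*Q² = 5 - Q³)
m(b, w) = 6 - 59*b*w (m(b, w) = (-59*b)*w + 6 = -59*b*w + 6 = 6 - 59*b*w)
(m(-10, M(-7)) + 5498/6436) + 22738 = ((6 - 59*(-10)*(5 - 1*(-7)³)) + 5498/6436) + 22738 = ((6 - 59*(-10)*(5 - 1*(-343))) + 5498*(1/6436)) + 22738 = ((6 - 59*(-10)*(5 + 343)) + 2749/3218) + 22738 = ((6 - 59*(-10)*348) + 2749/3218) + 22738 = ((6 + 205320) + 2749/3218) + 22738 = (205326 + 2749/3218) + 22738 = 660741817/3218 + 22738 = 733912701/3218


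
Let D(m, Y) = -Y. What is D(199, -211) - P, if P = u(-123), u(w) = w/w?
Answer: 210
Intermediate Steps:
u(w) = 1
P = 1
D(199, -211) - P = -1*(-211) - 1*1 = 211 - 1 = 210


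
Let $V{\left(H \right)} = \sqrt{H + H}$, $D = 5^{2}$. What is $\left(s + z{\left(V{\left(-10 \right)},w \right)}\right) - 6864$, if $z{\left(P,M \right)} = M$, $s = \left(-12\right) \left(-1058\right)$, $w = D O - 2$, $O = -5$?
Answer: $5705$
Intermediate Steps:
$D = 25$
$V{\left(H \right)} = \sqrt{2} \sqrt{H}$ ($V{\left(H \right)} = \sqrt{2 H} = \sqrt{2} \sqrt{H}$)
$w = -127$ ($w = 25 \left(-5\right) - 2 = -125 - 2 = -127$)
$s = 12696$
$\left(s + z{\left(V{\left(-10 \right)},w \right)}\right) - 6864 = \left(12696 - 127\right) - 6864 = 12569 - 6864 = 5705$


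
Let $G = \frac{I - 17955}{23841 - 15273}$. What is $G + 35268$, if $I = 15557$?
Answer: $\frac{151086913}{4284} \approx 35268.0$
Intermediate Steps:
$G = - \frac{1199}{4284}$ ($G = \frac{15557 - 17955}{23841 - 15273} = - \frac{2398}{8568} = \left(-2398\right) \frac{1}{8568} = - \frac{1199}{4284} \approx -0.27988$)
$G + 35268 = - \frac{1199}{4284} + 35268 = \frac{151086913}{4284}$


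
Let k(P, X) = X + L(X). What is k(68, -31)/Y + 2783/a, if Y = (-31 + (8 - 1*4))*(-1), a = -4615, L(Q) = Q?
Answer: -361271/124605 ≈ -2.8993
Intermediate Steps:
k(P, X) = 2*X (k(P, X) = X + X = 2*X)
Y = 27 (Y = (-31 + (8 - 4))*(-1) = (-31 + 4)*(-1) = -27*(-1) = 27)
k(68, -31)/Y + 2783/a = (2*(-31))/27 + 2783/(-4615) = -62*1/27 + 2783*(-1/4615) = -62/27 - 2783/4615 = -361271/124605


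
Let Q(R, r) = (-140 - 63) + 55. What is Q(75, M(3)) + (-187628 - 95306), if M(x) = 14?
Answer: -283082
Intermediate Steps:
Q(R, r) = -148 (Q(R, r) = -203 + 55 = -148)
Q(75, M(3)) + (-187628 - 95306) = -148 + (-187628 - 95306) = -148 - 282934 = -283082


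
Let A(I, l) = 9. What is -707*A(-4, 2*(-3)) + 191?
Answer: -6172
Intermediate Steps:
-707*A(-4, 2*(-3)) + 191 = -707*9 + 191 = -6363 + 191 = -6172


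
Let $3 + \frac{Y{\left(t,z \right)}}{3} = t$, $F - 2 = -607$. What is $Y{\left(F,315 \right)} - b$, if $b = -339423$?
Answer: $337599$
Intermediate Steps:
$F = -605$ ($F = 2 - 607 = -605$)
$Y{\left(t,z \right)} = -9 + 3 t$
$Y{\left(F,315 \right)} - b = \left(-9 + 3 \left(-605\right)\right) - -339423 = \left(-9 - 1815\right) + 339423 = -1824 + 339423 = 337599$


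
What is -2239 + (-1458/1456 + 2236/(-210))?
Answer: -24577087/10920 ≈ -2250.6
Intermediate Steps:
-2239 + (-1458/1456 + 2236/(-210)) = -2239 + (-1458*1/1456 + 2236*(-1/210)) = -2239 + (-729/728 - 1118/105) = -2239 - 127207/10920 = -24577087/10920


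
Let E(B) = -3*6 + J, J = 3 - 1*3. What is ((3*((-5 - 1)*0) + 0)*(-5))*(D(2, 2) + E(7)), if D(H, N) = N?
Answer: 0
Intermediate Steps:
J = 0 (J = 3 - 3 = 0)
E(B) = -18 (E(B) = -3*6 + 0 = -18 + 0 = -18)
((3*((-5 - 1)*0) + 0)*(-5))*(D(2, 2) + E(7)) = ((3*((-5 - 1)*0) + 0)*(-5))*(2 - 18) = ((3*(-6*0) + 0)*(-5))*(-16) = ((3*0 + 0)*(-5))*(-16) = ((0 + 0)*(-5))*(-16) = (0*(-5))*(-16) = 0*(-16) = 0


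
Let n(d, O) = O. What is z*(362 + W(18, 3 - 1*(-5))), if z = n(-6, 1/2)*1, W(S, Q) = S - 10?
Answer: 185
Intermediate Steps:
W(S, Q) = -10 + S
z = 1/2 ≈ 0.50000
z*(362 + W(18, 3 - 1*(-5))) = (362 + (-10 + 18))/2 = (362 + 8)/2 = (1/2)*370 = 185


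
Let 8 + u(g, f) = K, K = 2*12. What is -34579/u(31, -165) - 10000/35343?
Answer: -1222285597/565488 ≈ -2161.5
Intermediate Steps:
K = 24
u(g, f) = 16 (u(g, f) = -8 + 24 = 16)
-34579/u(31, -165) - 10000/35343 = -34579/16 - 10000/35343 = -1222285597/565488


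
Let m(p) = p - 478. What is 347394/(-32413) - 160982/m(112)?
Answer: 2545381681/5931579 ≈ 429.12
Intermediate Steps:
m(p) = -478 + p
347394/(-32413) - 160982/m(112) = 347394/(-32413) - 160982/(-478 + 112) = 347394*(-1/32413) - 160982/(-366) = -347394/32413 - 160982*(-1/366) = -347394/32413 + 80491/183 = 2545381681/5931579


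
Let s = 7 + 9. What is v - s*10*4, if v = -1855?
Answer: -2495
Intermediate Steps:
s = 16
v - s*10*4 = -1855 - 16*10*4 = -1855 - 160*4 = -1855 - 1*640 = -1855 - 640 = -2495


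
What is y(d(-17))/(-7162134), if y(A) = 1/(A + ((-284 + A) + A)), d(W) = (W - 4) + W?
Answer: 1/2850529332 ≈ 3.5081e-10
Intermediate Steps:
d(W) = -4 + 2*W (d(W) = (-4 + W) + W = -4 + 2*W)
y(A) = 1/(-284 + 3*A) (y(A) = 1/(A + (-284 + 2*A)) = 1/(-284 + 3*A))
y(d(-17))/(-7162134) = 1/(-284 + 3*(-4 + 2*(-17))*(-7162134)) = -1/7162134/(-284 + 3*(-4 - 34)) = -1/7162134/(-284 + 3*(-38)) = -1/7162134/(-284 - 114) = -1/7162134/(-398) = -1/398*(-1/7162134) = 1/2850529332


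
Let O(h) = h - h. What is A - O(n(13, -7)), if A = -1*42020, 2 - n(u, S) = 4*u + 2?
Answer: -42020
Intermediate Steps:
n(u, S) = -4*u (n(u, S) = 2 - (4*u + 2) = 2 - (2 + 4*u) = 2 + (-2 - 4*u) = -4*u)
O(h) = 0
A = -42020
A - O(n(13, -7)) = -42020 - 1*0 = -42020 + 0 = -42020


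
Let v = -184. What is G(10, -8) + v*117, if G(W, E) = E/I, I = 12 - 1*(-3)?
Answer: -322928/15 ≈ -21529.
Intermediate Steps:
I = 15 (I = 12 + 3 = 15)
G(W, E) = E/15
G(10, -8) + v*117 = (1/15)*(-8) - 184*117 = -8/15 - 21528 = -322928/15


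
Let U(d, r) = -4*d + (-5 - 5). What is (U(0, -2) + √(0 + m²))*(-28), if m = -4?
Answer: 168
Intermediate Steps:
U(d, r) = -10 - 4*d (U(d, r) = -4*d - 10 = -10 - 4*d)
(U(0, -2) + √(0 + m²))*(-28) = ((-10 - 4*0) + √(0 + (-4)²))*(-28) = ((-10 + 0) + √(0 + 16))*(-28) = (-10 + √16)*(-28) = (-10 + 4)*(-28) = -6*(-28) = 168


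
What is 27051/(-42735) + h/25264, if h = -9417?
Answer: -361950653/359885680 ≈ -1.0057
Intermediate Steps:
27051/(-42735) + h/25264 = 27051/(-42735) - 9417/25264 = 27051*(-1/42735) - 9417*1/25264 = -9017/14245 - 9417/25264 = -361950653/359885680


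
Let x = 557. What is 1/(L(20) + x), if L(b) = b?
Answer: 1/577 ≈ 0.0017331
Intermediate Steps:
1/(L(20) + x) = 1/(20 + 557) = 1/577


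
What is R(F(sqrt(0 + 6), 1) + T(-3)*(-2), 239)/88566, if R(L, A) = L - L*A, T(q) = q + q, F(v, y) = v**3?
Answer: -476/14761 - 238*sqrt(6)/14761 ≈ -0.071742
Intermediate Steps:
T(q) = 2*q
R(L, A) = L - A*L
R(F(sqrt(0 + 6), 1) + T(-3)*(-2), 239)/88566 = (((sqrt(0 + 6))**3 + (2*(-3))*(-2))*(1 - 1*239))/88566 = (((sqrt(6))**3 - 6*(-2))*(1 - 239))*(1/88566) = ((6*sqrt(6) + 12)*(-238))*(1/88566) = ((12 + 6*sqrt(6))*(-238))*(1/88566) = (-2856 - 1428*sqrt(6))*(1/88566) = -476/14761 - 238*sqrt(6)/14761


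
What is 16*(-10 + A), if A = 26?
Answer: 256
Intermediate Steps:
16*(-10 + A) = 16*(-10 + 26) = 16*16 = 256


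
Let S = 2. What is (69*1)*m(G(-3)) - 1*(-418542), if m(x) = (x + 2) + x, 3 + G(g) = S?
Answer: 418542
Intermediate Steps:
G(g) = -1 (G(g) = -3 + 2 = -1)
m(x) = 2 + 2*x (m(x) = (2 + x) + x = 2 + 2*x)
(69*1)*m(G(-3)) - 1*(-418542) = (69*1)*(2 + 2*(-1)) - 1*(-418542) = 69*(2 - 2) + 418542 = 69*0 + 418542 = 0 + 418542 = 418542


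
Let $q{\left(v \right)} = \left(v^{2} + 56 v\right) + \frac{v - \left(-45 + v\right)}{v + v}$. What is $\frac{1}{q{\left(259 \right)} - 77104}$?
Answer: $\frac{518}{2321203} \approx 0.00022316$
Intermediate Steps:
$q{\left(v \right)} = v^{2} + 56 v + \frac{45}{2 v}$ ($q{\left(v \right)} = \left(v^{2} + 56 v\right) + \frac{45}{2 v} = v^{2} + 56 v + \frac{45}{2 v}$)
$\frac{1}{q{\left(259 \right)} - 77104} = \frac{1}{\left(259^{2} + 56 \cdot 259 + \frac{45}{2 \cdot 259}\right) - 77104} = \frac{1}{\left(67081 + 14504 + \frac{45}{2} \cdot \frac{1}{259}\right) - 77104} = \frac{1}{\left(67081 + 14504 + \frac{45}{518}\right) - 77104} = \frac{1}{\frac{42261075}{518} - 77104} = \frac{1}{\frac{2321203}{518}} = \frac{518}{2321203}$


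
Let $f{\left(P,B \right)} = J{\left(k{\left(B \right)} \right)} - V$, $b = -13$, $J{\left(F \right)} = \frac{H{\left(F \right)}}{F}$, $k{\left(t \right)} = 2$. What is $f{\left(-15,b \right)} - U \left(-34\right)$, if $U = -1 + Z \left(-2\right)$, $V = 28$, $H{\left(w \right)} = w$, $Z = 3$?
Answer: $-265$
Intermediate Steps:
$J{\left(F \right)} = 1$ ($J{\left(F \right)} = \frac{F}{F} = 1$)
$U = -7$ ($U = -1 + 3 \left(-2\right) = -1 - 6 = -7$)
$f{\left(P,B \right)} = -27$ ($f{\left(P,B \right)} = 1 - 28 = -27$)
$f{\left(-15,b \right)} - U \left(-34\right) = -27 - \left(-7\right) \left(-34\right) = -27 - 238 = -265$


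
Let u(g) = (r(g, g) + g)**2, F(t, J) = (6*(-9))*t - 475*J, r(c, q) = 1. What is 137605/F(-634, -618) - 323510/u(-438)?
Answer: -79763759615/62596964634 ≈ -1.2742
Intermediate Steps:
F(t, J) = -475*J - 54*t (F(t, J) = -54*t - 475*J = -475*J - 54*t)
u(g) = (1 + g)**2
137605/F(-634, -618) - 323510/u(-438) = 137605/(-475*(-618) - 54*(-634)) - 323510/(1 - 438)**2 = 137605/(293550 + 34236) - 323510/((-437)**2) = 137605/327786 - 323510/190969 = -79763759615/62596964634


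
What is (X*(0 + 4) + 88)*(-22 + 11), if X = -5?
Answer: -748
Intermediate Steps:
(X*(0 + 4) + 88)*(-22 + 11) = (-5*(0 + 4) + 88)*(-22 + 11) = (-5*4 + 88)*(-11) = (-20 + 88)*(-11) = 68*(-11) = -748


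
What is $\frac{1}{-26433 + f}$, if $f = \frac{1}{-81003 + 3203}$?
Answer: $- \frac{77800}{2056487401} \approx -3.7831 \cdot 10^{-5}$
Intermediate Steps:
$f = - \frac{1}{77800}$ ($f = \frac{1}{-77800} = - \frac{1}{77800} \approx -1.2853 \cdot 10^{-5}$)
$\frac{1}{-26433 + f} = \frac{1}{-26433 - \frac{1}{77800}} = \frac{1}{- \frac{2056487401}{77800}} = - \frac{77800}{2056487401}$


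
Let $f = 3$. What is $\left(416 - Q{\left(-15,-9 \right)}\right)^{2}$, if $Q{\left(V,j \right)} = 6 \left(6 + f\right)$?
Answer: $131044$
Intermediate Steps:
$Q{\left(V,j \right)} = 54$ ($Q{\left(V,j \right)} = 6 \left(6 + 3\right) = 6 \cdot 9 = 54$)
$\left(416 - Q{\left(-15,-9 \right)}\right)^{2} = \left(416 - 54\right)^{2} = 362^{2} = 131044$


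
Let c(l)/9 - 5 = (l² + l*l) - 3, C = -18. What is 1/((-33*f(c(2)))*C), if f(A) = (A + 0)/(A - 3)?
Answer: 29/17820 ≈ 0.0016274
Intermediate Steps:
c(l) = 18 + 18*l² (c(l) = 45 + 9*((l² + l*l) - 3) = 45 + 9*((l² + l²) - 3) = 45 + 9*(2*l² - 3) = 45 + 9*(-3 + 2*l²) = 45 + (-27 + 18*l²) = 18 + 18*l²)
f(A) = A/(-3 + A)
1/((-33*f(c(2)))*C) = 1/(-33*(18 + 18*2²)/(-3 + (18 + 18*2²))*(-18)) = 1/(-33*(18 + 18*4)/(-3 + (18 + 18*4))*(-18)) = 1/(-33*(18 + 72)/(-3 + (18 + 72))*(-18)) = 1/(-2970/(-3 + 90)*(-18)) = 1/(-2970/87*(-18)) = 1/(-33*30/29*(-18)) = 1/(-990/29*(-18)) = 1/(17820/29) = 29/17820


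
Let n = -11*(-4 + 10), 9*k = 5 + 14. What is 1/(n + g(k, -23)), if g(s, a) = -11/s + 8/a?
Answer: -437/31271 ≈ -0.013975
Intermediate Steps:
k = 19/9 (k = (5 + 14)/9 = (1/9)*19 = 19/9 ≈ 2.1111)
n = -66 (n = -11*6 = -66)
1/(n + g(k, -23)) = 1/(-66 + (-11/19/9 + 8/(-23))) = 1/(-66 + (-11*9/19 + 8*(-1/23))) = 1/(-66 + (-99/19 - 8/23)) = 1/(-66 - 2429/437) = 1/(-31271/437) = -437/31271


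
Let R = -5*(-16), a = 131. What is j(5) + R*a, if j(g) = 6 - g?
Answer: 10481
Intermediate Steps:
R = 80
j(5) + R*a = (6 - 1*5) + 80*131 = (6 - 5) + 10480 = 1 + 10480 = 10481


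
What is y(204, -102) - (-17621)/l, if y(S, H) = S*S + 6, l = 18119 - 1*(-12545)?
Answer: 1276314629/30664 ≈ 41623.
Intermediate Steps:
l = 30664 (l = 18119 + 12545 = 30664)
y(S, H) = 6 + S² (y(S, H) = S² + 6 = 6 + S²)
y(204, -102) - (-17621)/l = (6 + 204²) - (-17621)/30664 = (6 + 41616) - (-17621)/30664 = 41622 - 1*(-17621/30664) = 41622 + 17621/30664 = 1276314629/30664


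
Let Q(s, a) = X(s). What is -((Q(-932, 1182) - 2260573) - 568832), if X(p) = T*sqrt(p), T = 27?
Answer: 2829405 - 54*I*sqrt(233) ≈ 2.8294e+6 - 824.27*I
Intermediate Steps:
X(p) = 27*sqrt(p)
Q(s, a) = 27*sqrt(s)
-((Q(-932, 1182) - 2260573) - 568832) = -((27*sqrt(-932) - 2260573) - 568832) = -((27*(2*I*sqrt(233)) - 2260573) - 568832) = -((54*I*sqrt(233) - 2260573) - 568832) = -((-2260573 + 54*I*sqrt(233)) - 568832) = -(-2829405 + 54*I*sqrt(233)) = 2829405 - 54*I*sqrt(233)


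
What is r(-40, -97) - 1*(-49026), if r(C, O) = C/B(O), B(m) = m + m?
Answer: 4755542/97 ≈ 49026.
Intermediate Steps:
B(m) = 2*m
r(C, O) = C/(2*O) (r(C, O) = C/((2*O)) = C*(1/(2*O)) = C/(2*O))
r(-40, -97) - 1*(-49026) = (½)*(-40)/(-97) - 1*(-49026) = (½)*(-40)*(-1/97) + 49026 = 20/97 + 49026 = 4755542/97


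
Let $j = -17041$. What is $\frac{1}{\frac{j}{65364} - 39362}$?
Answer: $- \frac{65364}{2572874809} \approx -2.5405 \cdot 10^{-5}$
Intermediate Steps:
$\frac{1}{\frac{j}{65364} - 39362} = \frac{1}{- \frac{17041}{65364} - 39362} = \frac{1}{- \frac{2572874809}{65364}} = - \frac{65364}{2572874809}$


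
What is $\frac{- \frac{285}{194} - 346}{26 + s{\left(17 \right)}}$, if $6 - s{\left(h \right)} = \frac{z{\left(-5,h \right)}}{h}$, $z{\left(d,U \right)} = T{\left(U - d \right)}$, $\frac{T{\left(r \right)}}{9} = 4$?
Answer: $- \frac{1145953}{98552} \approx -11.628$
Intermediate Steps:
$T{\left(r \right)} = 36$ ($T{\left(r \right)} = 9 \cdot 4 = 36$)
$z{\left(d,U \right)} = 36$
$s{\left(h \right)} = 6 - \frac{36}{h}$
$\frac{- \frac{285}{194} - 346}{26 + s{\left(17 \right)}} = \frac{- \frac{285}{194} - 346}{26 + \left(6 - \frac{36}{17}\right)} = - \frac{67409}{194 \left(26 + \frac{66}{17}\right)} = - \frac{67409}{194 \cdot \frac{508}{17}} = \left(- \frac{67409}{194}\right) \frac{17}{508} = - \frac{1145953}{98552}$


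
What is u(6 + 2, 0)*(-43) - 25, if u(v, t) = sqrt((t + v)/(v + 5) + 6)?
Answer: -25 - 43*sqrt(1118)/13 ≈ -135.60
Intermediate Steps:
u(v, t) = sqrt(6 + (t + v)/(5 + v)) (u(v, t) = sqrt((t + v)/(5 + v) + 6) = sqrt(6 + (t + v)/(5 + v)))
u(6 + 2, 0)*(-43) - 25 = sqrt((30 + 0 + 7*(6 + 2))/(5 + (6 + 2)))*(-43) - 25 = sqrt((30 + 0 + 7*8)/(5 + 8))*(-43) - 25 = sqrt((30 + 0 + 56)/13)*(-43) - 25 = sqrt((1/13)*86)*(-43) - 25 = sqrt(86/13)*(-43) - 25 = (sqrt(1118)/13)*(-43) - 25 = -43*sqrt(1118)/13 - 25 = -25 - 43*sqrt(1118)/13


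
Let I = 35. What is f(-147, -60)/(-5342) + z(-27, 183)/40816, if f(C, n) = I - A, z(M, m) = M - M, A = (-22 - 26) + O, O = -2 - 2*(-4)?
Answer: -77/5342 ≈ -0.014414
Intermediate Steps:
O = 6 (O = -2 + 8 = 6)
A = -42 (A = (-22 - 26) + 6 = -48 + 6 = -42)
z(M, m) = 0
f(C, n) = 77 (f(C, n) = 35 - 1*(-42) = 35 + 42 = 77)
f(-147, -60)/(-5342) + z(-27, 183)/40816 = 77/(-5342) + 0/40816 = 77*(-1/5342) + 0*(1/40816) = -77/5342 + 0 = -77/5342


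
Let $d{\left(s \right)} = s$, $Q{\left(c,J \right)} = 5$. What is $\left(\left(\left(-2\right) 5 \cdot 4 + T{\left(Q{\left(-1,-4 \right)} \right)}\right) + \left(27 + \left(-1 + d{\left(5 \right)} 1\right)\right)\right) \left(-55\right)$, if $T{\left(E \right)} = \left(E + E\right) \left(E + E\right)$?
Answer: $-5005$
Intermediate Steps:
$T{\left(E \right)} = 4 E^{2}$ ($T{\left(E \right)} = 2 E 2 E = 4 E^{2}$)
$\left(\left(\left(-2\right) 5 \cdot 4 + T{\left(Q{\left(-1,-4 \right)} \right)}\right) + \left(27 + \left(-1 + d{\left(5 \right)} 1\right)\right)\right) \left(-55\right) = \left(\left(\left(-2\right) 5 \cdot 4 + 4 \cdot 5^{2}\right) + \left(27 + \left(-1 + 5 \cdot 1\right)\right)\right) \left(-55\right) = \left(\left(\left(-10\right) 4 + 4 \cdot 25\right) + \left(27 + \left(-1 + 5\right)\right)\right) \left(-55\right) = \left(\left(-40 + 100\right) + \left(27 + 4\right)\right) \left(-55\right) = \left(60 + 31\right) \left(-55\right) = 91 \left(-55\right) = -5005$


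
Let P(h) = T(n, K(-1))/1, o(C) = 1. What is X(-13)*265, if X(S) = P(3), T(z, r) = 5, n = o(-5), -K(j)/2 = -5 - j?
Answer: 1325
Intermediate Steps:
K(j) = 10 + 2*j (K(j) = -2*(-5 - j) = 10 + 2*j)
n = 1
P(h) = 5 (P(h) = 5/1 = 5*1 = 5)
X(S) = 5
X(-13)*265 = 5*265 = 1325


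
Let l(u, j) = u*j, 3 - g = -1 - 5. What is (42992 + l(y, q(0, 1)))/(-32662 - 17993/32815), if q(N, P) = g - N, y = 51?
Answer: -1425844565/1071821523 ≈ -1.3303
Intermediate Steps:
g = 9 (g = 3 - (-1 - 5) = 3 - 1*(-6) = 3 + 6 = 9)
q(N, P) = 9 - N
l(u, j) = j*u
(42992 + l(y, q(0, 1)))/(-32662 - 17993/32815) = (42992 + (9 - 1*0)*51)/(-32662 - 17993/32815) = (42992 + (9 + 0)*51)/(-32662 - 17993*1/32815) = (42992 + 9*51)/(-32662 - 17993/32815) = (42992 + 459)/(-1071821523/32815) = 43451*(-32815/1071821523) = -1425844565/1071821523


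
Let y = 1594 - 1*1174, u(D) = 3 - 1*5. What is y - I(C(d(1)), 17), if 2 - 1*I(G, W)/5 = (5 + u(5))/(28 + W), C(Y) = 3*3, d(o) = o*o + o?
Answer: 1231/3 ≈ 410.33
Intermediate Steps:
u(D) = -2 (u(D) = 3 - 5 = -2)
d(o) = o + o**2 (d(o) = o**2 + o = o + o**2)
C(Y) = 9
I(G, W) = 10 - 15/(28 + W) (I(G, W) = 10 - 5*(5 - 2)/(28 + W) = 10 - 15/(28 + W))
y = 420 (y = 1594 - 1174 = 420)
y - I(C(d(1)), 17) = 420 - 5*(53 + 2*17)/(28 + 17) = 420 - 5*(53 + 34)/45 = 420 - 5*87/45 = 420 - 1*29/3 = 420 - 29/3 = 1231/3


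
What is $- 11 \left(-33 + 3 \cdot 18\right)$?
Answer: $-231$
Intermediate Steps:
$- 11 \left(-33 + 3 \cdot 18\right) = - 11 \left(-33 + 54\right) = \left(-11\right) 21 = -231$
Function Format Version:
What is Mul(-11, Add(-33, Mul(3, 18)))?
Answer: -231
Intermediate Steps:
Mul(-11, Add(-33, Mul(3, 18))) = Mul(-11, Add(-33, 54)) = Mul(-11, 21) = -231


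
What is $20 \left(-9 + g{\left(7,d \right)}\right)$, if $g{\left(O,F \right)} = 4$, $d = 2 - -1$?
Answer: $-100$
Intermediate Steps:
$d = 3$ ($d = 2 + 1 = 3$)
$20 \left(-9 + g{\left(7,d \right)}\right) = 20 \left(-9 + 4\right) = 20 \left(-5\right) = -100$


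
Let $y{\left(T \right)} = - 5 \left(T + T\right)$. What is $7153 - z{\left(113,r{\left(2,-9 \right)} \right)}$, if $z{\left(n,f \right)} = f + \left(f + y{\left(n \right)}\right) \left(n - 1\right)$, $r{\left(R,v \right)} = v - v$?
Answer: $133713$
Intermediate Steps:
$r{\left(R,v \right)} = 0$
$y{\left(T \right)} = - 10 T$ ($y{\left(T \right)} = - 5 \cdot 2 T = - 10 T$)
$z{\left(n,f \right)} = f + \left(-1 + n\right) \left(f - 10 n\right)$ ($z{\left(n,f \right)} = f + \left(f - 10 n\right) \left(n - 1\right) = f + \left(f - 10 n\right) \left(-1 + n\right) = f + \left(-1 + n\right) \left(f - 10 n\right)$)
$7153 - z{\left(113,r{\left(2,-9 \right)} \right)} = 7153 - 113 \left(10 + 0 - 1130\right) = 7153 - 113 \left(-1120\right) = 7153 - -126560 = 7153 + 126560 = 133713$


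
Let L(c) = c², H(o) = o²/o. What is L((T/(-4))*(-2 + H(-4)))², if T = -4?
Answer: 1296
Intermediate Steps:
H(o) = o
L((T/(-4))*(-2 + H(-4)))² = (((-4/(-4))*(-2 - 4))²)² = ((-4*(-¼)*(-6))²)² = ((1*(-6))²)² = ((-6)²)² = 36² = 1296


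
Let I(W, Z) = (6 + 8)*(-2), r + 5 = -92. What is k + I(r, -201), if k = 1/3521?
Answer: -98587/3521 ≈ -28.000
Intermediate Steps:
k = 1/3521 ≈ 0.00028401
r = -97 (r = -5 - 92 = -97)
I(W, Z) = -28 (I(W, Z) = 14*(-2) = -28)
k + I(r, -201) = 1/3521 - 28 = -98587/3521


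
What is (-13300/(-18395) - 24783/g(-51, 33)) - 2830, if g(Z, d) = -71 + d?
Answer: -304361923/139802 ≈ -2177.1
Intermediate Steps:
(-13300/(-18395) - 24783/g(-51, 33)) - 2830 = (-13300/(-18395) - 24783/(-71 + 33)) - 2830 = (-13300*(-1/18395) - 24783/(-38)) - 2830 = (2660/3679 - 24783*(-1/38)) - 2830 = (2660/3679 + 24783/38) - 2830 = 91277737/139802 - 2830 = -304361923/139802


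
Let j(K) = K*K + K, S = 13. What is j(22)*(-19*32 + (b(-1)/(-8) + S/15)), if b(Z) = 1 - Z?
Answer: -9220079/30 ≈ -3.0734e+5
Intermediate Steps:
j(K) = K + K² (j(K) = K² + K = K + K²)
j(22)*(-19*32 + (b(-1)/(-8) + S/15)) = (22*(1 + 22))*(-19*32 + ((1 - 1*(-1))/(-8) + 13/15)) = (22*23)*(-608 + ((1 + 1)*(-⅛) + 13*(1/15))) = 506*(-608 + (2*(-⅛) + 13/15)) = 506*(-608 + (-¼ + 13/15)) = 506*(-608 + 37/60) = 506*(-36443/60) = -9220079/30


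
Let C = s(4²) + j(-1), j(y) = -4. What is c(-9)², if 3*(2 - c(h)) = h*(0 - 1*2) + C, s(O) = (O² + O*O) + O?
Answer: 287296/9 ≈ 31922.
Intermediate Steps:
s(O) = O + 2*O² (s(O) = (O² + O²) + O = 2*O² + O = O + 2*O²)
C = 524 (C = 4²*(1 + 2*4²) - 4 = 16*(1 + 2*16) - 4 = 16*(1 + 32) - 4 = 16*33 - 4 = 528 - 4 = 524)
c(h) = -518/3 + 2*h/3 (c(h) = 2 - (h*(0 - 1*2) + 524)/3 = 2 - (h*(0 - 2) + 524)/3 = 2 - (h*(-2) + 524)/3 = 2 - (-2*h + 524)/3 = 2 - (524 - 2*h)/3 = 2 + (-524/3 + 2*h/3) = -518/3 + 2*h/3)
c(-9)² = (-518/3 + (⅔)*(-9))² = (-518/3 - 6)² = (-536/3)² = 287296/9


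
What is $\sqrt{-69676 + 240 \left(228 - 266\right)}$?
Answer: $2 i \sqrt{19699} \approx 280.71 i$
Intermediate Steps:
$\sqrt{-69676 + 240 \left(228 - 266\right)} = \sqrt{-69676 + 240 \left(-38\right)} = \sqrt{-69676 - 9120} = \sqrt{-78796} = 2 i \sqrt{19699}$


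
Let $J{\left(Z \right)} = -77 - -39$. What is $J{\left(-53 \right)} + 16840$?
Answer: $16802$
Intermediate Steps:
$J{\left(Z \right)} = -38$ ($J{\left(Z \right)} = -77 + 39 = -38$)
$J{\left(-53 \right)} + 16840 = -38 + 16840 = 16802$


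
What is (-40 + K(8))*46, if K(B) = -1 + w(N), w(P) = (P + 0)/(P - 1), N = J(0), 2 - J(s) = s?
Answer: -1794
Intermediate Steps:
J(s) = 2 - s
N = 2 (N = 2 - 1*0 = 2 + 0 = 2)
w(P) = P/(-1 + P)
K(B) = 1 (K(B) = -1 + 2/(-1 + 2) = -1 + 2/1 = -1 + 2*1 = -1 + 2 = 1)
(-40 + K(8))*46 = (-40 + 1)*46 = -39*46 = -1794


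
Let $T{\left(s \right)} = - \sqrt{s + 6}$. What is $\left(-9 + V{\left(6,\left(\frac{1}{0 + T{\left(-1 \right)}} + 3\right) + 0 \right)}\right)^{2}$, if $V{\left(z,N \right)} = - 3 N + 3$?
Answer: $\frac{1134}{5} - 18 \sqrt{5} \approx 186.55$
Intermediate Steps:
$T{\left(s \right)} = - \sqrt{6 + s}$
$V{\left(z,N \right)} = 3 - 3 N$
$\left(-9 + V{\left(6,\left(\frac{1}{0 + T{\left(-1 \right)}} + 3\right) + 0 \right)}\right)^{2} = \left(-9 + \left(3 - 3 \left(\left(\frac{1}{0 - \sqrt{6 - 1}} + 3\right) + 0\right)\right)\right)^{2} = \left(-9 + \left(3 - 3 \left(\left(\frac{1}{0 - \sqrt{5}} + 3\right) + 0\right)\right)\right)^{2} = \left(-9 + \left(3 - 3 \left(\left(\frac{1}{\left(-1\right) \sqrt{5}} + 3\right) + 0\right)\right)\right)^{2} = \left(-9 + \left(3 - 3 \left(\left(- \frac{\sqrt{5}}{5} + 3\right) + 0\right)\right)\right)^{2} = \left(-9 + \left(3 - 3 \left(\left(3 - \frac{\sqrt{5}}{5}\right) + 0\right)\right)\right)^{2} = \left(-9 + \left(3 - 3 \left(3 - \frac{\sqrt{5}}{5}\right)\right)\right)^{2} = \left(-9 + \left(3 - \left(9 - \frac{3 \sqrt{5}}{5}\right)\right)\right)^{2} = \left(-9 - \left(6 - \frac{3 \sqrt{5}}{5}\right)\right)^{2} = \left(-15 + \frac{3 \sqrt{5}}{5}\right)^{2}$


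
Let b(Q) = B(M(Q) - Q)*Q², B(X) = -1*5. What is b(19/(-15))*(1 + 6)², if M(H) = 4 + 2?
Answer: -17689/45 ≈ -393.09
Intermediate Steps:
M(H) = 6
B(X) = -5
b(Q) = -5*Q²
b(19/(-15))*(1 + 6)² = (-5*(19/(-15))²)*(1 + 6)² = -5*(19*(-1/15))²*7² = -5*(-19/15)²*49 = -5*361/225*49 = -361/45*49 = -17689/45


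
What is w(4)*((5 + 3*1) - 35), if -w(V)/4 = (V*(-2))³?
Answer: -55296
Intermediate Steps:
w(V) = 32*V³ (w(V) = -4*(-8*V³) = -(-32)*V³ = 32*V³)
w(4)*((5 + 3*1) - 35) = (32*4³)*((5 + 3*1) - 35) = (32*64)*((5 + 3) - 35) = 2048*(8 - 35) = 2048*(-27) = -55296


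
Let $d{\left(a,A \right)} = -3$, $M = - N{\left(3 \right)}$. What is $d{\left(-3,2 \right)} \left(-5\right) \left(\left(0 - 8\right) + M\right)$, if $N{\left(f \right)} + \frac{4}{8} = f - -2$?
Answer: $- \frac{375}{2} \approx -187.5$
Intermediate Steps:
$N{\left(f \right)} = \frac{3}{2} + f$ ($N{\left(f \right)} = - \frac{1}{2} + \left(f - -2\right) = - \frac{1}{2} + \left(f + 2\right) = - \frac{1}{2} + \left(2 + f\right) = \frac{3}{2} + f$)
$M = - \frac{9}{2}$ ($M = - (\frac{3}{2} + 3) = \left(-1\right) \frac{9}{2} = - \frac{9}{2} \approx -4.5$)
$d{\left(-3,2 \right)} \left(-5\right) \left(\left(0 - 8\right) + M\right) = \left(-3\right) \left(-5\right) \left(\left(0 - 8\right) - \frac{9}{2}\right) = 15 \left(\left(0 - 8\right) - \frac{9}{2}\right) = 15 \left(-8 - \frac{9}{2}\right) = 15 \left(- \frac{25}{2}\right) = - \frac{375}{2}$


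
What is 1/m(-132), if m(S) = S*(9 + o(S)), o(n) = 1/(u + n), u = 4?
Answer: -32/37983 ≈ -0.00084248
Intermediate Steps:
o(n) = 1/(4 + n)
m(S) = S*(9 + 1/(4 + S))
1/m(-132) = 1/(-132*(37 + 9*(-132))/(4 - 132)) = 1/(-132*(37 - 1188)/(-128)) = 1/(-132*(-1/128)*(-1151)) = 1/(-37983/32) = -32/37983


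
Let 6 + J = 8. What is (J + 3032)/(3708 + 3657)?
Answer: 3034/7365 ≈ 0.41195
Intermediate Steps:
J = 2 (J = -6 + 8 = 2)
(J + 3032)/(3708 + 3657) = (2 + 3032)/(3708 + 3657) = 3034/7365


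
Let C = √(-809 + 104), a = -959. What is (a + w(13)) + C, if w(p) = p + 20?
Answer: -926 + I*√705 ≈ -926.0 + 26.552*I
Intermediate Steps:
w(p) = 20 + p
C = I*√705 (C = √(-705) = I*√705 ≈ 26.552*I)
(a + w(13)) + C = (-959 + (20 + 13)) + I*√705 = (-959 + 33) + I*√705 = -926 + I*√705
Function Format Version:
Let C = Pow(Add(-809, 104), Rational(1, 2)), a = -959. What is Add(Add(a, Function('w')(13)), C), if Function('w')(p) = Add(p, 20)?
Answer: Add(-926, Mul(I, Pow(705, Rational(1, 2)))) ≈ Add(-926.00, Mul(26.552, I))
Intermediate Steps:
Function('w')(p) = Add(20, p)
C = Mul(I, Pow(705, Rational(1, 2))) (C = Pow(-705, Rational(1, 2)) = Mul(I, Pow(705, Rational(1, 2))) ≈ Mul(26.552, I))
Add(Add(a, Function('w')(13)), C) = Add(Add(-959, Add(20, 13)), Mul(I, Pow(705, Rational(1, 2)))) = Add(Add(-959, 33), Mul(I, Pow(705, Rational(1, 2)))) = Add(-926, Mul(I, Pow(705, Rational(1, 2))))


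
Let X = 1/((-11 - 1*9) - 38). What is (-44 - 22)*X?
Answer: 33/29 ≈ 1.1379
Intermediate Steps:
X = -1/58 (X = 1/((-11 - 9) - 38) = 1/(-20 - 38) = 1/(-58) = -1/58 ≈ -0.017241)
(-44 - 22)*X = (-44 - 22)*(-1/58) = -66*(-1/58) = 33/29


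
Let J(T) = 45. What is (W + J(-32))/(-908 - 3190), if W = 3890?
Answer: -3935/4098 ≈ -0.96022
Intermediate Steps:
(W + J(-32))/(-908 - 3190) = (3890 + 45)/(-908 - 3190) = 3935/(-4098) = 3935*(-1/4098) = -3935/4098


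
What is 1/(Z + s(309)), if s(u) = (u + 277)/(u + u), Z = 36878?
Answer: 309/11395595 ≈ 2.7116e-5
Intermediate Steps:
s(u) = (277 + u)/(2*u) (s(u) = (277 + u)/((2*u)) = (277 + u)*(1/(2*u)) = (277 + u)/(2*u))
1/(Z + s(309)) = 1/(36878 + (½)*(277 + 309)/309) = 1/(36878 + (½)*(1/309)*586) = 1/(36878 + 293/309) = 1/(11395595/309) = 309/11395595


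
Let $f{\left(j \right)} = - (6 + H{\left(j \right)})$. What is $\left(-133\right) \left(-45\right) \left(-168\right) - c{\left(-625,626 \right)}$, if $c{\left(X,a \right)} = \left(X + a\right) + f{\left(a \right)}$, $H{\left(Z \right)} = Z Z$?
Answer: $-613599$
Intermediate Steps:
$H{\left(Z \right)} = Z^{2}$
$f{\left(j \right)} = -6 - j^{2}$ ($f{\left(j \right)} = - (6 + j^{2}) = -6 - j^{2}$)
$c{\left(X,a \right)} = -6 + X + a - a^{2}$ ($c{\left(X,a \right)} = \left(X + a\right) - \left(6 + a^{2}\right) = -6 + X + a - a^{2}$)
$\left(-133\right) \left(-45\right) \left(-168\right) - c{\left(-625,626 \right)} = \left(-133\right) \left(-45\right) \left(-168\right) - \left(-6 - 625 + 626 - 626^{2}\right) = 5985 \left(-168\right) - \left(-6 - 625 + 626 - 391876\right) = -1005480 - \left(-6 - 625 + 626 - 391876\right) = -1005480 - -391881 = -1005480 + 391881 = -613599$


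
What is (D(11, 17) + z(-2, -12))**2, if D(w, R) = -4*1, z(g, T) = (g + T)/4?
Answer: 225/4 ≈ 56.250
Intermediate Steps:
z(g, T) = T/4 + g/4 (z(g, T) = (T + g)/4 = T/4 + g/4)
D(w, R) = -4
(D(11, 17) + z(-2, -12))**2 = (-4 + ((1/4)*(-12) + (1/4)*(-2)))**2 = (-4 + (-3 - 1/2))**2 = (-4 - 7/2)**2 = (-15/2)**2 = 225/4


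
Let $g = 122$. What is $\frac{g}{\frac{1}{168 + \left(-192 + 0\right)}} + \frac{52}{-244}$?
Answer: $- \frac{178621}{61} \approx -2928.2$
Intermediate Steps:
$\frac{g}{\frac{1}{168 + \left(-192 + 0\right)}} + \frac{52}{-244} = \frac{122}{\frac{1}{168 + \left(-192 + 0\right)}} + \frac{52}{-244} = \frac{122}{\frac{1}{168 - 192}} + 52 \left(- \frac{1}{244}\right) = \frac{122}{\frac{1}{-24}} - \frac{13}{61} = \frac{122}{- \frac{1}{24}} - \frac{13}{61} = 122 \left(-24\right) - \frac{13}{61} = -2928 - \frac{13}{61} = - \frac{178621}{61}$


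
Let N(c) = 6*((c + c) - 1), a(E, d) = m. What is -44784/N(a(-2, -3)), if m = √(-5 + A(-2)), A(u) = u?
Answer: 7464/29 + 14928*I*√7/29 ≈ 257.38 + 1361.9*I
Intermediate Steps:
m = I*√7 (m = √(-5 - 2) = √(-7) = I*√7 ≈ 2.6458*I)
a(E, d) = I*√7
N(c) = -6 + 12*c (N(c) = 6*(2*c - 1) = 6*(-1 + 2*c) = -6 + 12*c)
-44784/N(a(-2, -3)) = -44784/(-6 + 12*(I*√7)) = -44784/(-6 + 12*I*√7)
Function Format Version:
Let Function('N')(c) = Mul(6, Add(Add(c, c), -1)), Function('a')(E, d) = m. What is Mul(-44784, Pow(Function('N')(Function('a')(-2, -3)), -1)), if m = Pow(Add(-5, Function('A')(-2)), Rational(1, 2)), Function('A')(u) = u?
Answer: Add(Rational(7464, 29), Mul(Rational(14928, 29), I, Pow(7, Rational(1, 2)))) ≈ Add(257.38, Mul(1361.9, I))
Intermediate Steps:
m = Mul(I, Pow(7, Rational(1, 2))) (m = Pow(Add(-5, -2), Rational(1, 2)) = Pow(-7, Rational(1, 2)) = Mul(I, Pow(7, Rational(1, 2))) ≈ Mul(2.6458, I))
Function('a')(E, d) = Mul(I, Pow(7, Rational(1, 2)))
Function('N')(c) = Add(-6, Mul(12, c)) (Function('N')(c) = Mul(6, Add(Mul(2, c), -1)) = Mul(6, Add(-1, Mul(2, c))) = Add(-6, Mul(12, c)))
Mul(-44784, Pow(Function('N')(Function('a')(-2, -3)), -1)) = Mul(-44784, Pow(Add(-6, Mul(12, Mul(I, Pow(7, Rational(1, 2))))), -1)) = Mul(-44784, Pow(Add(-6, Mul(12, I, Pow(7, Rational(1, 2)))), -1))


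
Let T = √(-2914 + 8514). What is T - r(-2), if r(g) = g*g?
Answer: -4 + 20*√14 ≈ 70.833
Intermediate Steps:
r(g) = g²
T = 20*√14 (T = √5600 = 20*√14 ≈ 74.833)
T - r(-2) = 20*√14 - 1*(-2)² = 20*√14 - 1*4 = 20*√14 - 4 = -4 + 20*√14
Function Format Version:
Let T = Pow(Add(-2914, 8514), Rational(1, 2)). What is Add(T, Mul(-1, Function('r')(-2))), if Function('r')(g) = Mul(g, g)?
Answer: Add(-4, Mul(20, Pow(14, Rational(1, 2)))) ≈ 70.833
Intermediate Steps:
Function('r')(g) = Pow(g, 2)
T = Mul(20, Pow(14, Rational(1, 2))) (T = Pow(5600, Rational(1, 2)) = Mul(20, Pow(14, Rational(1, 2))) ≈ 74.833)
Add(T, Mul(-1, Function('r')(-2))) = Add(Mul(20, Pow(14, Rational(1, 2))), Mul(-1, Pow(-2, 2))) = Add(Mul(20, Pow(14, Rational(1, 2))), Mul(-1, 4)) = Add(Mul(20, Pow(14, Rational(1, 2))), -4) = Add(-4, Mul(20, Pow(14, Rational(1, 2))))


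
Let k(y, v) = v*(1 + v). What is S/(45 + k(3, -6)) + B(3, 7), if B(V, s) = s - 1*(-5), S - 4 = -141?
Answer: 763/75 ≈ 10.173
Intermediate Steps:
S = -137 (S = 4 - 141 = -137)
B(V, s) = 5 + s (B(V, s) = s + 5 = 5 + s)
S/(45 + k(3, -6)) + B(3, 7) = -137/(45 - 6*(1 - 6)) + (5 + 7) = -137/(45 - 6*(-5)) + 12 = -137/(45 + 30) + 12 = -137/75 + 12 = 763/75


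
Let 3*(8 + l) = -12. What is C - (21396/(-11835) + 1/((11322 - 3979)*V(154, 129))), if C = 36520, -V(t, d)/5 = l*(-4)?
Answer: 16927498567879/463490160 ≈ 36522.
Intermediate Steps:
l = -12 (l = -8 + (⅓)*(-12) = -8 - 4 = -12)
V(t, d) = -240 (V(t, d) = -(-60)*(-4) = -5*48 = -240)
C - (21396/(-11835) + 1/((11322 - 3979)*V(154, 129))) = 36520 - (21396/(-11835) + 1/((11322 - 3979)*(-240))) = 36520 - (21396*(-1/11835) - 1/240/7343) = 36520 - (-7132/3945 + (1/7343)*(-1/240)) = 36520 - (-7132/3945 - 1/1762320) = 36520 - 1*(-837924679/463490160) = 36520 + 837924679/463490160 = 16927498567879/463490160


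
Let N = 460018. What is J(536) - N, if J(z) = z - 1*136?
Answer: -459618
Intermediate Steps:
J(z) = -136 + z (J(z) = z - 136 = -136 + z)
J(536) - N = (-136 + 536) - 1*460018 = 400 - 460018 = -459618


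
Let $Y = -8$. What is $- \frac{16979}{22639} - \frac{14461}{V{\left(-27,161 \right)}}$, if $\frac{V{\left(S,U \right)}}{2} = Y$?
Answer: $\frac{327110915}{362224} \approx 903.06$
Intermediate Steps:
$V{\left(S,U \right)} = -16$ ($V{\left(S,U \right)} = 2 \left(-8\right) = -16$)
$- \frac{16979}{22639} - \frac{14461}{V{\left(-27,161 \right)}} = - \frac{16979}{22639} - \frac{14461}{-16} = \left(-16979\right) \frac{1}{22639} - - \frac{14461}{16} = - \frac{16979}{22639} + \frac{14461}{16} = \frac{327110915}{362224}$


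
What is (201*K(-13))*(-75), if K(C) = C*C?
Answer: -2547675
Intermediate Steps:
K(C) = C**2
(201*K(-13))*(-75) = (201*(-13)**2)*(-75) = (201*169)*(-75) = 33969*(-75) = -2547675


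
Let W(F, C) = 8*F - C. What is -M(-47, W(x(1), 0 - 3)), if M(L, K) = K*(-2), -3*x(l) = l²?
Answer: ⅔ ≈ 0.66667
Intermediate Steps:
x(l) = -l²/3
W(F, C) = -C + 8*F
M(L, K) = -2*K
-M(-47, W(x(1), 0 - 3)) = -(-2)*(-(0 - 3) + 8*(-⅓*1²)) = -(-2)*(-1*(-3) + 8*(-⅓*1)) = -(-2)*(3 + 8*(-⅓)) = -(-2)*(3 - 8/3) = -(-2)/3 = -1*(-⅔) = ⅔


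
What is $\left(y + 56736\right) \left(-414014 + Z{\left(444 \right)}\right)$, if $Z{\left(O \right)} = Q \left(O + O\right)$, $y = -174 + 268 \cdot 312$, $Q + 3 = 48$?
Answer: $-52434141612$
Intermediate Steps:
$Q = 45$ ($Q = -3 + 48 = 45$)
$y = 83442$ ($y = -174 + 83616 = 83442$)
$Z{\left(O \right)} = 90 O$ ($Z{\left(O \right)} = 45 \left(O + O\right) = 45 \cdot 2 O = 90 O$)
$\left(y + 56736\right) \left(-414014 + Z{\left(444 \right)}\right) = \left(83442 + 56736\right) \left(-414014 + 90 \cdot 444\right) = 140178 \left(-414014 + 39960\right) = 140178 \left(-374054\right) = -52434141612$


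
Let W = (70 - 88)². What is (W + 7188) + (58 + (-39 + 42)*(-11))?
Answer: 7537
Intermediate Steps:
W = 324 (W = (-18)² = 324)
(W + 7188) + (58 + (-39 + 42)*(-11)) = (324 + 7188) + (58 + (-39 + 42)*(-11)) = 7512 + (58 + 3*(-11)) = 7512 + (58 - 33) = 7512 + 25 = 7537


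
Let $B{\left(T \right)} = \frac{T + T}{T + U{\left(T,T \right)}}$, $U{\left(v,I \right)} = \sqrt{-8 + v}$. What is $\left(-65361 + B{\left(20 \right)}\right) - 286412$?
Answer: $- \frac{34121781}{97} - \frac{20 \sqrt{3}}{97} \approx -3.5177 \cdot 10^{5}$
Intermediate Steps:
$B{\left(T \right)} = \frac{2 T}{T + \sqrt{-8 + T}}$ ($B{\left(T \right)} = \frac{T + T}{T + \sqrt{-8 + T}} = \frac{2 T}{T + \sqrt{-8 + T}}$)
$\left(-65361 + B{\left(20 \right)}\right) - 286412 = \left(-65361 + 2 \cdot 20 \frac{1}{20 + \sqrt{-8 + 20}}\right) - 286412 = \left(-65361 + 2 \cdot 20 \frac{1}{20 + \sqrt{12}}\right) - 286412 = \left(-65361 + 2 \cdot 20 \frac{1}{20 + 2 \sqrt{3}}\right) - 286412 = \left(-65361 + \frac{40}{20 + 2 \sqrt{3}}\right) - 286412 = -351773 + \frac{40}{20 + 2 \sqrt{3}}$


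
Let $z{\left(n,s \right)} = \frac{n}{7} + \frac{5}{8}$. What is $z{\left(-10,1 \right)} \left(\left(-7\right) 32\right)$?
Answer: $180$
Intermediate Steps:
$z{\left(n,s \right)} = \frac{5}{8} + \frac{n}{7}$ ($z{\left(n,s \right)} = n \frac{1}{7} + 5 \cdot \frac{1}{8} = \frac{n}{7} + \frac{5}{8} = \frac{5}{8} + \frac{n}{7}$)
$z{\left(-10,1 \right)} \left(\left(-7\right) 32\right) = \left(\frac{5}{8} + \frac{1}{7} \left(-10\right)\right) \left(\left(-7\right) 32\right) = \left(\frac{5}{8} - \frac{10}{7}\right) \left(-224\right) = \left(- \frac{45}{56}\right) \left(-224\right) = 180$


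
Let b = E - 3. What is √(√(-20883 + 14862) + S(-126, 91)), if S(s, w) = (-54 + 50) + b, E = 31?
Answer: √(24 + 3*I*√669) ≈ 7.2533 + 5.3489*I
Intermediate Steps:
b = 28 (b = 31 - 3 = 28)
S(s, w) = 24 (S(s, w) = (-54 + 50) + 28 = -4 + 28 = 24)
√(√(-20883 + 14862) + S(-126, 91)) = √(√(-20883 + 14862) + 24) = √(√(-6021) + 24) = √(3*I*√669 + 24) = √(24 + 3*I*√669)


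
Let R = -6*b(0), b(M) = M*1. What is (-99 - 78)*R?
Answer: 0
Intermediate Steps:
b(M) = M
R = 0 (R = -6*0 = 0)
(-99 - 78)*R = (-99 - 78)*0 = -177*0 = 0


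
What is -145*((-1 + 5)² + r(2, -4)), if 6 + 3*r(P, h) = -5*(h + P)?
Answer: -7540/3 ≈ -2513.3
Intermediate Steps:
r(P, h) = -2 - 5*P/3 - 5*h/3 (r(P, h) = -2 + (-5*(h + P))/3 = -2 + (-5*(P + h))/3 = -2 + (-5*P - 5*h)/3 = -2 + (-5*P/3 - 5*h/3) = -2 - 5*P/3 - 5*h/3)
-145*((-1 + 5)² + r(2, -4)) = -145*((-1 + 5)² + (-2 - 5/3*2 - 5/3*(-4))) = -145*(4² + (-2 - 10/3 + 20/3)) = -145*(16 + 4/3) = -145*52/3 = -7540/3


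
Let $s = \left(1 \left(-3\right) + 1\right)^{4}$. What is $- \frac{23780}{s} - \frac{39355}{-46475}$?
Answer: $- \frac{55227291}{37180} \approx -1485.4$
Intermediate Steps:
$s = 16$ ($s = \left(-3 + 1\right)^{4} = \left(-2\right)^{4} = 16$)
$- \frac{23780}{s} - \frac{39355}{-46475} = - \frac{23780}{16} - \frac{39355}{-46475} = \left(-23780\right) \frac{1}{16} - - \frac{7871}{9295} = - \frac{5945}{4} + \frac{7871}{9295} = - \frac{55227291}{37180}$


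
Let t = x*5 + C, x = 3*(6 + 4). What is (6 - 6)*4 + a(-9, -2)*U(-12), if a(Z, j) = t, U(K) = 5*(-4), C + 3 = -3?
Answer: -2880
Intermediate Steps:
x = 30 (x = 3*10 = 30)
C = -6 (C = -3 - 3 = -6)
U(K) = -20
t = 144 (t = 30*5 - 6 = 150 - 6 = 144)
a(Z, j) = 144
(6 - 6)*4 + a(-9, -2)*U(-12) = (6 - 6)*4 + 144*(-20) = 0*4 - 2880 = 0 - 2880 = -2880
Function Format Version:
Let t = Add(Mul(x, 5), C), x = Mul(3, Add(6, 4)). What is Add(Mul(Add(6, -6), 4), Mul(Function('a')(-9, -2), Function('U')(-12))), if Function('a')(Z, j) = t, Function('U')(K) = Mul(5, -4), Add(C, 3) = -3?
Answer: -2880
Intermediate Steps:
x = 30 (x = Mul(3, 10) = 30)
C = -6 (C = Add(-3, -3) = -6)
Function('U')(K) = -20
t = 144 (t = Add(Mul(30, 5), -6) = Add(150, -6) = 144)
Function('a')(Z, j) = 144
Add(Mul(Add(6, -6), 4), Mul(Function('a')(-9, -2), Function('U')(-12))) = Add(Mul(Add(6, -6), 4), Mul(144, -20)) = Add(Mul(0, 4), -2880) = Add(0, -2880) = -2880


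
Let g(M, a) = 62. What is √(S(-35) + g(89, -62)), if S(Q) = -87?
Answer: 5*I ≈ 5.0*I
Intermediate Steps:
√(S(-35) + g(89, -62)) = √(-87 + 62) = √(-25) = 5*I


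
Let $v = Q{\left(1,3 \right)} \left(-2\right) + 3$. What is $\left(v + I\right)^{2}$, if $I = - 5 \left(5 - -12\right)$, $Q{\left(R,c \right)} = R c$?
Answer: $7744$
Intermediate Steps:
$I = -85$ ($I = - 5 \left(5 + 12\right) = \left(-5\right) 17 = -85$)
$v = -3$ ($v = 1 \cdot 3 \left(-2\right) + 3 = 3 \left(-2\right) + 3 = -6 + 3 = -3$)
$\left(v + I\right)^{2} = \left(-3 - 85\right)^{2} = \left(-88\right)^{2} = 7744$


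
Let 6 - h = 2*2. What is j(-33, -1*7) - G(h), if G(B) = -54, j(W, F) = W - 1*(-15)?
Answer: 36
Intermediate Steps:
j(W, F) = 15 + W (j(W, F) = W + 15 = 15 + W)
h = 2 (h = 6 - 2*2 = 6 - 1*4 = 6 - 4 = 2)
j(-33, -1*7) - G(h) = (15 - 33) - 1*(-54) = -18 + 54 = 36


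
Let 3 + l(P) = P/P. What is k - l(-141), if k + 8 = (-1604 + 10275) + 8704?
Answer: 17369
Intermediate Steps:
l(P) = -2 (l(P) = -3 + P/P = -3 + 1 = -2)
k = 17367 (k = -8 + ((-1604 + 10275) + 8704) = -8 + (8671 + 8704) = -8 + 17375 = 17367)
k - l(-141) = 17367 - 1*(-2) = 17367 + 2 = 17369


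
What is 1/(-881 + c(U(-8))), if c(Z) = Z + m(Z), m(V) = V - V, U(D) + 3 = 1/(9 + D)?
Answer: -1/883 ≈ -0.0011325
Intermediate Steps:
U(D) = -3 + 1/(9 + D)
m(V) = 0
c(Z) = Z (c(Z) = Z + 0 = Z)
1/(-881 + c(U(-8))) = 1/(-881 + (-26 - 3*(-8))/(9 - 8)) = 1/(-881 + (-26 + 24)/1) = 1/(-881 + 1*(-2)) = 1/(-881 - 2) = 1/(-883) = -1/883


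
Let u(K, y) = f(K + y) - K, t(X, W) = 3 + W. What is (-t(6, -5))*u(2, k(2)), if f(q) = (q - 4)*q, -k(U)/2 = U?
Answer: 20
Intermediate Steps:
k(U) = -2*U
f(q) = q*(-4 + q) (f(q) = (-4 + q)*q = q*(-4 + q))
u(K, y) = -K + (K + y)*(-4 + K + y) (u(K, y) = (K + y)*(-4 + (K + y)) - K = (K + y)*(-4 + K + y) - K = -K + (K + y)*(-4 + K + y))
(-t(6, -5))*u(2, k(2)) = (-(3 - 5))*(-1*2 + (2 - 2*2)*(-4 + 2 - 2*2)) = (-1*(-2))*(-2 + (2 - 4)*(-4 + 2 - 4)) = 2*(-2 - 2*(-6)) = 2*(-2 + 12) = 2*10 = 20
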